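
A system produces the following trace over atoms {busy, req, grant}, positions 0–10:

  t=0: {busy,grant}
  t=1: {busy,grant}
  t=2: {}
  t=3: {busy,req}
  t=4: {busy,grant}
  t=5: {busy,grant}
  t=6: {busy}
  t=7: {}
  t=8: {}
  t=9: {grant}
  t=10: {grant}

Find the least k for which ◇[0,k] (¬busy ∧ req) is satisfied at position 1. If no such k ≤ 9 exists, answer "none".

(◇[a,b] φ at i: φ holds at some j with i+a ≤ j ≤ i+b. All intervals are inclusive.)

none

Scan j = 1,2,… for (¬busy ∧ req):
  j=1: fails
  j=2: fails
  j=3: fails
  j=4: fails
  j=5: fails
  j=6: fails
  j=7: fails
  j=8: fails
  j=9: fails
  j=10: fails
No j in [1,10] satisfies it → none.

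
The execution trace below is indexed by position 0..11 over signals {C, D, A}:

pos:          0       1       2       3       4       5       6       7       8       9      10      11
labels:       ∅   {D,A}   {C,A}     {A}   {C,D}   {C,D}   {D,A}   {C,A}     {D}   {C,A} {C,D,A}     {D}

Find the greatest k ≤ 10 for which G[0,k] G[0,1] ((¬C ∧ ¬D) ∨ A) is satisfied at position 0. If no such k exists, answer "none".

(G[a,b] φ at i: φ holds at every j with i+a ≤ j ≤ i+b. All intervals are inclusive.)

G[0,1] ((¬C ∧ ¬D) ∨ A) must hold from j=0 onward; find where it first fails.
  j=0: holds
  j=1: holds
  j=2: holds
  j=3: fails
Holds on [0,2], so largest k = 2.

2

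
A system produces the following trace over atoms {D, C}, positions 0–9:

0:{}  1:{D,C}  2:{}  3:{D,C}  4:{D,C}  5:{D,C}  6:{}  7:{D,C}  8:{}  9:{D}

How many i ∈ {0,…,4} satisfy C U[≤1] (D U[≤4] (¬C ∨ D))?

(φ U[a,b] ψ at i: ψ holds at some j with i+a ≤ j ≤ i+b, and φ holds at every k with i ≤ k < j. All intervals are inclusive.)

5

Evaluate at each i in [0,4]:
  i=0: ✓ (rhs at j=0)
  i=1: ✓ (rhs at j=1)
  i=2: ✓ (rhs at j=2)
  i=3: ✓ (rhs at j=3)
  i=4: ✓ (rhs at j=4)
Positions where it holds: {0, 1, 2, 3, 4} → 5.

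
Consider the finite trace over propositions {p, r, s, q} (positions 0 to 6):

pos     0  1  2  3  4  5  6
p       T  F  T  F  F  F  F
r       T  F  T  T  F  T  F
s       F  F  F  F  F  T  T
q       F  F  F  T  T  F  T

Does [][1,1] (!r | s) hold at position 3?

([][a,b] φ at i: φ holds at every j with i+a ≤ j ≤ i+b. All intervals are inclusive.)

Check (!r | s) at every j in [4,4]:
  j=4: true
All positions satisfy it → formula holds.

Yes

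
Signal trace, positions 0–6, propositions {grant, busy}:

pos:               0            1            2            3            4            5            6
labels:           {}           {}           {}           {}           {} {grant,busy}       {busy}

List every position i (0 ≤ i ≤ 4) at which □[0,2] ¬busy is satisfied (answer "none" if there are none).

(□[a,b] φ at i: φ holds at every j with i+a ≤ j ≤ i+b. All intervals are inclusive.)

Evaluate at each i in [0,4]:
  i=0: ✓ (all of [0,2])
  i=1: ✓ (all of [1,3])
  i=2: ✓ (all of [2,4])
  i=3: ✗ (fails at j=5)
  i=4: ✗ (fails at j=5)

0, 1, 2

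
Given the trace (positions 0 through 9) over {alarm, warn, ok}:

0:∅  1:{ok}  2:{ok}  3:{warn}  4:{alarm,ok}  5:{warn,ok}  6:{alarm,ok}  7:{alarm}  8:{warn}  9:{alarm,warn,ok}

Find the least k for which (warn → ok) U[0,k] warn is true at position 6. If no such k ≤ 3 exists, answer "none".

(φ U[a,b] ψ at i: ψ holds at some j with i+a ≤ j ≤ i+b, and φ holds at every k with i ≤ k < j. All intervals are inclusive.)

2

Need earliest j ≥ 6 with warn, and (warn → ok) at every k in [6,j-1].
  j=6: rhs fails.
  j=7: rhs fails.
  j=8: rhs holds; lhs holds on [6,7]. k = 2.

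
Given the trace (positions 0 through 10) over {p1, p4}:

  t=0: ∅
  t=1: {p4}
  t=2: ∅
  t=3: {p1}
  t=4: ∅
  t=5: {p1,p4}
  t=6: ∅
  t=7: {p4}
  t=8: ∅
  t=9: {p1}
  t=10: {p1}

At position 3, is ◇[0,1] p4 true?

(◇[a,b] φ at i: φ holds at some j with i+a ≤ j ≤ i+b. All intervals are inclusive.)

Check p4 at each j in [3,4]:
  j=3: false
  j=4: false
No position in the window satisfies it → formula fails.

No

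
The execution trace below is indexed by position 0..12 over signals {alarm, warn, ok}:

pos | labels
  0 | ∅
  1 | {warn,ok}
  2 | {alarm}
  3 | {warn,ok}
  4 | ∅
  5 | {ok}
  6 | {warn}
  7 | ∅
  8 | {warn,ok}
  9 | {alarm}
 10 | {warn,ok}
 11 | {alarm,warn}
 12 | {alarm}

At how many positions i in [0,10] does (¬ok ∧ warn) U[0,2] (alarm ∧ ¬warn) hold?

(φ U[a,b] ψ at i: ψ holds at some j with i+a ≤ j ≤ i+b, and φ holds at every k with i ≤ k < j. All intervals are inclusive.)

Evaluate at each i in [0,10]:
  i=0: ✗ (lhs fails at k=0 before rhs at j=2)
  i=1: ✗ (lhs fails at k=1 before rhs at j=2)
  i=2: ✓ (rhs at j=2)
  i=3: ✗ (no rhs in [3,5])
  i=4: ✗ (no rhs in [4,6])
  i=5: ✗ (no rhs in [5,7])
  i=6: ✗ (no rhs in [6,8])
  i=7: ✗ (lhs fails at k=7 before rhs at j=9)
  i=8: ✗ (lhs fails at k=8 before rhs at j=9)
  i=9: ✓ (rhs at j=9)
  i=10: ✗ (lhs fails at k=10 before rhs at j=12)
Positions where it holds: {2, 9} → 2.

2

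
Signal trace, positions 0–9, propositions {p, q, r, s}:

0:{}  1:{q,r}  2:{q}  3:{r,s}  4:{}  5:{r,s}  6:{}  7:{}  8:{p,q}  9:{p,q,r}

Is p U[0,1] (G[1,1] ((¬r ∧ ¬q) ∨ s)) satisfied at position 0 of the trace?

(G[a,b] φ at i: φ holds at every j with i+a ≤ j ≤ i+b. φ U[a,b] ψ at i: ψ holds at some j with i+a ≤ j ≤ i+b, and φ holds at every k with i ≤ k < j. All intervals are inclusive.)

Does not hold

Need some j in [0,1] with G[1,1] ((¬r ∧ ¬q) ∨ s), and p at every k in [0,j-1].
  j=0: G[1,1] ((¬r ∧ ¬q) ∨ s) — fails at 1.
  j=1: G[1,1] ((¬r ∧ ¬q) ∨ s) — fails at 2.
No j in the window works → until fails.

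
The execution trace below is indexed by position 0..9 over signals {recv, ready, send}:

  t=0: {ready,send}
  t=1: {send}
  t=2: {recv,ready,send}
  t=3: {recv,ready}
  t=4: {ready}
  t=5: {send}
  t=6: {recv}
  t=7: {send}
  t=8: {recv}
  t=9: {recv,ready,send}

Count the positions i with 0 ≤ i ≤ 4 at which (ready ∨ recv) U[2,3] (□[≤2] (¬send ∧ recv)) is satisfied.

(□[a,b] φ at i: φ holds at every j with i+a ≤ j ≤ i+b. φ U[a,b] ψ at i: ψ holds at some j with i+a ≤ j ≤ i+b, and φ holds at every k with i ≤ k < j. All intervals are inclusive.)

0

Evaluate at each i in [0,4]:
  i=0: ✗ (no rhs in [2,3])
  i=1: ✗ (no rhs in [3,4])
  i=2: ✗ (no rhs in [4,5])
  i=3: ✗ (no rhs in [5,6])
  i=4: ✗ (no rhs in [6,7])
Positions where it holds: {} → 0.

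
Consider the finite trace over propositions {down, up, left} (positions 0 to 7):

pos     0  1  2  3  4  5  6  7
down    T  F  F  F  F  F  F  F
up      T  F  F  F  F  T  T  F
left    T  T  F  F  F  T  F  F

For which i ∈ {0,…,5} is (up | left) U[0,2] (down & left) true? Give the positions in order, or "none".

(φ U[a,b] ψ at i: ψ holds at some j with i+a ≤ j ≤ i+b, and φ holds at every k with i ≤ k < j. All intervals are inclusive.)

Evaluate at each i in [0,5]:
  i=0: ✓ (rhs at j=0)
  i=1: ✗ (no rhs in [1,3])
  i=2: ✗ (no rhs in [2,4])
  i=3: ✗ (no rhs in [3,5])
  i=4: ✗ (no rhs in [4,6])
  i=5: ✗ (no rhs in [5,7])

0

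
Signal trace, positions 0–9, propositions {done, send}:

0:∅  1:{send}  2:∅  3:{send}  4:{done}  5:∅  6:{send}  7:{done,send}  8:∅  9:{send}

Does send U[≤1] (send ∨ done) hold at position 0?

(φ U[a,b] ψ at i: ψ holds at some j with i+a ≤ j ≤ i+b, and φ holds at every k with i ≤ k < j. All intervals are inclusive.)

No

Need some j in [0,1] with (send ∨ done), and send at every k in [0,j-1].
  j=0: (send ∨ done) false.
  j=1: (send ∨ done) holds, but send fails at k=0 → not this j.
No j in the window works → until fails.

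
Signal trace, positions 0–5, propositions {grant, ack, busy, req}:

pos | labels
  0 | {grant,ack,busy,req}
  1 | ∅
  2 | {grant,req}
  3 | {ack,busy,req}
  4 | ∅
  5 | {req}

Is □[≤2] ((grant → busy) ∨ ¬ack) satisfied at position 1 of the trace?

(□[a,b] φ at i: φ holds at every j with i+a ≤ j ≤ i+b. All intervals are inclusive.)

True

Check ((grant → busy) ∨ ¬ack) at every j in [1,3]:
  j=1: true
  j=2: true
  j=3: true
All positions satisfy it → formula holds.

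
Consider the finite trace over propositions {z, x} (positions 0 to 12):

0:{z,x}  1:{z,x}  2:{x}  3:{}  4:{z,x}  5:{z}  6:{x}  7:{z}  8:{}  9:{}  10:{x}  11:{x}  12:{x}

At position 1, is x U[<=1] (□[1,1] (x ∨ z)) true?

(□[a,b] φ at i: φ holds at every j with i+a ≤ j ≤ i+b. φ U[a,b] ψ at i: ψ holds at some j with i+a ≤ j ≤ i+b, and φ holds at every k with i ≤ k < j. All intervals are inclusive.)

Need some j in [1,2] with □[1,1] (x ∨ z), and x at every k in [1,j-1].
  j=1: □[1,1] (x ∨ z) holds; no prefix to check → satisfied.

Yes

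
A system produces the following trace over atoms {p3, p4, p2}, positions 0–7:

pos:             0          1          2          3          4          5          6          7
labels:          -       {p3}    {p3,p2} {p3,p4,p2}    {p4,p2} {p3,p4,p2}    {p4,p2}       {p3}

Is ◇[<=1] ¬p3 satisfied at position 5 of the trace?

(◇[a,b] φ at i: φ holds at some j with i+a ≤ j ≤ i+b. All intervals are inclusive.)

True

Check ¬p3 at each j in [5,6]:
  j=5: false
  j=6: true
Found at j=6 → formula holds.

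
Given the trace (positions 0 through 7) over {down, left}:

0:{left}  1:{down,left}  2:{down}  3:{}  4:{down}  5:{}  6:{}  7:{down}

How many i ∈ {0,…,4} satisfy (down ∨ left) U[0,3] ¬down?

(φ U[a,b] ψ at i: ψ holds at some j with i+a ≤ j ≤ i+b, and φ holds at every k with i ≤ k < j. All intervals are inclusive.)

5

Evaluate at each i in [0,4]:
  i=0: ✓ (rhs at j=0)
  i=1: ✓ (rhs at j=3; lhs holds on [1,2])
  i=2: ✓ (rhs at j=3; lhs holds on [2,2])
  i=3: ✓ (rhs at j=3)
  i=4: ✓ (rhs at j=5; lhs holds on [4,4])
Positions where it holds: {0, 1, 2, 3, 4} → 5.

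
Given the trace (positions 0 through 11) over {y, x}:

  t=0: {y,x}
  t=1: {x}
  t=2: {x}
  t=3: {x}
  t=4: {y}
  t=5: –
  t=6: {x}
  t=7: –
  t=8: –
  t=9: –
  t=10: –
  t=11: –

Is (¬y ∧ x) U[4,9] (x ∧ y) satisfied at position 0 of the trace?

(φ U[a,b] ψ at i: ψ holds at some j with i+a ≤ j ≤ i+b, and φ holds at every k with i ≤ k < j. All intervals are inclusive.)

False

Need some j in [4,9] with (x ∧ y), and (¬y ∧ x) at every k in [0,j-1].
  j=4: (x ∧ y) false.
  j=5: (x ∧ y) false.
  j=6: (x ∧ y) false.
  j=7: (x ∧ y) false.
  j=8: (x ∧ y) false.
  j=9: (x ∧ y) false.
No j in the window works → until fails.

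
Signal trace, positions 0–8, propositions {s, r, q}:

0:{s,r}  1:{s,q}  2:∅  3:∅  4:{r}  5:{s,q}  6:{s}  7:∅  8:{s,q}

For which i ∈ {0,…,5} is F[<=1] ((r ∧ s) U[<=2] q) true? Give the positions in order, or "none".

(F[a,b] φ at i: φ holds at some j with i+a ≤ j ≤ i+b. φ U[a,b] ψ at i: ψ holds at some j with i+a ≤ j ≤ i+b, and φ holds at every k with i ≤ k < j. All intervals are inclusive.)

0, 1, 4, 5

Evaluate at each i in [0,5]:
  i=0: ✓ (witness j=0)
  i=1: ✓ (witness j=1)
  i=2: ✗ (none in [2,3])
  i=3: ✗ (none in [3,4])
  i=4: ✓ (witness j=5)
  i=5: ✓ (witness j=5)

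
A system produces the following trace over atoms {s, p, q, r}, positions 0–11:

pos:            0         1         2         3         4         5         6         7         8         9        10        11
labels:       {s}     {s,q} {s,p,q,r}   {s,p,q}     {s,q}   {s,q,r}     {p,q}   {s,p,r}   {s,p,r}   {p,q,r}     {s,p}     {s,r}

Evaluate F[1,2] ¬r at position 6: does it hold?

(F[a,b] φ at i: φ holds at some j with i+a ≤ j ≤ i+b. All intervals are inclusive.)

Check ¬r at each j in [7,8]:
  j=7: false
  j=8: false
No position in the window satisfies it → formula fails.

False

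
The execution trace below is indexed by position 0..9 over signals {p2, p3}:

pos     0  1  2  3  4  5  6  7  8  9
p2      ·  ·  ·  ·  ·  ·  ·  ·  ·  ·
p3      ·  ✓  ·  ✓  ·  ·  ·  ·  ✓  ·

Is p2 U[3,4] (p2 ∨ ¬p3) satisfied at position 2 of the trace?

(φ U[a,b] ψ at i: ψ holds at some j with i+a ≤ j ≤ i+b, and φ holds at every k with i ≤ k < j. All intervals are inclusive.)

False

Need some j in [5,6] with (p2 ∨ ¬p3), and p2 at every k in [2,j-1].
  j=5: (p2 ∨ ¬p3) holds, but p2 fails at k=2 → not this j.
  j=6: (p2 ∨ ¬p3) holds, but p2 fails at k=2 → not this j.
No j in the window works → until fails.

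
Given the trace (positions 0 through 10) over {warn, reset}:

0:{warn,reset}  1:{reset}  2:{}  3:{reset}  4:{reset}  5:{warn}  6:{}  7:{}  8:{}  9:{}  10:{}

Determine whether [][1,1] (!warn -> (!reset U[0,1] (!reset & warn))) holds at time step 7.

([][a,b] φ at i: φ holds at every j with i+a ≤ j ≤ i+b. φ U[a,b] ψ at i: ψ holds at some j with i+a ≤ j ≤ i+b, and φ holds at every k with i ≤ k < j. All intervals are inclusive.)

Check (!warn -> (!reset U[0,1] (!reset & warn))) at every j in [8,8]:
  j=8: antecedent true; consequent fails → ✗
Fails at j=8 → formula fails.

No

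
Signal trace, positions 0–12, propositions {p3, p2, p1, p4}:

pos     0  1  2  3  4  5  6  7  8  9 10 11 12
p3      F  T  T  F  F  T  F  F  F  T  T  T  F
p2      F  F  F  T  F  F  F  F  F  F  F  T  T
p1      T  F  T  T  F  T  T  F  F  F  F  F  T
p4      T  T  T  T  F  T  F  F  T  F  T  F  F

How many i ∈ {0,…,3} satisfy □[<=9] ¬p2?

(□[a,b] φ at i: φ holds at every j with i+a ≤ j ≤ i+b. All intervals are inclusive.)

0

Evaluate at each i in [0,3]:
  i=0: ✗ (fails at j=3)
  i=1: ✗ (fails at j=3)
  i=2: ✗ (fails at j=3)
  i=3: ✗ (fails at j=3)
Positions where it holds: {} → 0.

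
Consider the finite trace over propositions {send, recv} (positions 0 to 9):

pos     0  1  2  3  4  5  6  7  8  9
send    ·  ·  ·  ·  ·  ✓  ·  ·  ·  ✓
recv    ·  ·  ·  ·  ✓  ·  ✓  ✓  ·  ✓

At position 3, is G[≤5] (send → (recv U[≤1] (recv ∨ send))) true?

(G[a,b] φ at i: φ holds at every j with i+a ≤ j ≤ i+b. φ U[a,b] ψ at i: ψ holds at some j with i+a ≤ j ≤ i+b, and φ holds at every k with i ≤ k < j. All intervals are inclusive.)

Check (send → (recv U[≤1] (recv ∨ send))) at every j in [3,8]:
  j=3: antecedent false → ✓
  j=4: antecedent false → ✓
  j=5: antecedent true; consequent holds → ✓
  j=6: antecedent false → ✓
  j=7: antecedent false → ✓
  j=8: antecedent false → ✓
All positions satisfy it → formula holds.

Yes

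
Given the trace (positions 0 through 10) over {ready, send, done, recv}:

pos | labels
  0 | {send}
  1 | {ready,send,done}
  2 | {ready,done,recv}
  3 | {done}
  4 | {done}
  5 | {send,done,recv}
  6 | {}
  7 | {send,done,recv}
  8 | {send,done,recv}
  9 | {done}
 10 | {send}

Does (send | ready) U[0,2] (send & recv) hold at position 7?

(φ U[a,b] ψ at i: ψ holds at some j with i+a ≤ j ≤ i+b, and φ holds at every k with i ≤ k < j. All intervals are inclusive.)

Yes

Need some j in [7,9] with (send & recv), and (send | ready) at every k in [7,j-1].
  j=7: (send & recv) holds; no prefix to check → satisfied.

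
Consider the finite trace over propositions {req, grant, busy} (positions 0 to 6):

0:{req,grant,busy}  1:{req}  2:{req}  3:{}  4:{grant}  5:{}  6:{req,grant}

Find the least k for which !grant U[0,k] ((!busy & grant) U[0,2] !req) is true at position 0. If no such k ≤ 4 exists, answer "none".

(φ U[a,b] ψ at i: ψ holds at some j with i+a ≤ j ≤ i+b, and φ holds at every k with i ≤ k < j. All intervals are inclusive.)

none

Need earliest j ≥ 0 with ((!busy & grant) U[0,2] !req), and !grant at every k in [0,j-1].
  j=0: rhs fails.
  j=1: rhs fails.
  j=2: rhs fails.
  j=3: rhs holds but lhs fails at k=0.
  j=4: rhs holds but lhs fails at k=0.
No witness within the range → none.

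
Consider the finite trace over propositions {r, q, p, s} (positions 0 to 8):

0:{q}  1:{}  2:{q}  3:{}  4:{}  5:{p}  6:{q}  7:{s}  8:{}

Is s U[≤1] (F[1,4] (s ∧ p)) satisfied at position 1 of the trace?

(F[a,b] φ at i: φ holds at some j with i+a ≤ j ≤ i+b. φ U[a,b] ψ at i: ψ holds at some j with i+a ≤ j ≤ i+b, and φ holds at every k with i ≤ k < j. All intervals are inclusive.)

Need some j in [1,2] with F[1,4] (s ∧ p), and s at every k in [1,j-1].
  j=1: F[1,4] (s ∧ p) — fails (none in [2,5]).
  j=2: F[1,4] (s ∧ p) — fails (none in [3,6]).
No j in the window works → until fails.

False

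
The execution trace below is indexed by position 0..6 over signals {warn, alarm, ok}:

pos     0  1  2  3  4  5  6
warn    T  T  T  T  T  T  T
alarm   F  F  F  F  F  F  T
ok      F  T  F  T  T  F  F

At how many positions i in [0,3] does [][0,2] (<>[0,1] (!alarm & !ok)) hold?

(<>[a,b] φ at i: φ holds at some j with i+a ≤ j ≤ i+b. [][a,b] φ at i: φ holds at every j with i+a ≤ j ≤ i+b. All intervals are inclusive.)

Evaluate at each i in [0,3]:
  i=0: ✓ (all of [0,2])
  i=1: ✗ (fails at j=3)
  i=2: ✗ (fails at j=3)
  i=3: ✗ (fails at j=3)
Positions where it holds: {0} → 1.

1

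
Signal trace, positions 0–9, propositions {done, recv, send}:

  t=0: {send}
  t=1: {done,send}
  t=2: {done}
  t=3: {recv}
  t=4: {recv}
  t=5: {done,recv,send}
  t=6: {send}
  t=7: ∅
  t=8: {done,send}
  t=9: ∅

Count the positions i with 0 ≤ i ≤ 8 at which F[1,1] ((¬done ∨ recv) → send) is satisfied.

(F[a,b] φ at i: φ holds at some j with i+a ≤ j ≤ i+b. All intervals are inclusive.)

Evaluate at each i in [0,8]:
  i=0: ✓ (witness j=1)
  i=1: ✓ (witness j=2)
  i=2: ✗ (none in [3,3])
  i=3: ✗ (none in [4,4])
  i=4: ✓ (witness j=5)
  i=5: ✓ (witness j=6)
  i=6: ✗ (none in [7,7])
  i=7: ✓ (witness j=8)
  i=8: ✗ (none in [9,9])
Positions where it holds: {0, 1, 4, 5, 7} → 5.

5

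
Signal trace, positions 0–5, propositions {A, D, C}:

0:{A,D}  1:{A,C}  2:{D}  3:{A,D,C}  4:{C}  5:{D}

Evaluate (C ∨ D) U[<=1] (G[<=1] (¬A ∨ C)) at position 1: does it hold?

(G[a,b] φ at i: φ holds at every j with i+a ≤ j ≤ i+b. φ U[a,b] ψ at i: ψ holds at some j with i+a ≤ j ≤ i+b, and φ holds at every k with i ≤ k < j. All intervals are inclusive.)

Yes

Need some j in [1,2] with G[<=1] (¬A ∨ C), and (C ∨ D) at every k in [1,j-1].
  j=1: G[<=1] (¬A ∨ C) holds; no prefix to check → satisfied.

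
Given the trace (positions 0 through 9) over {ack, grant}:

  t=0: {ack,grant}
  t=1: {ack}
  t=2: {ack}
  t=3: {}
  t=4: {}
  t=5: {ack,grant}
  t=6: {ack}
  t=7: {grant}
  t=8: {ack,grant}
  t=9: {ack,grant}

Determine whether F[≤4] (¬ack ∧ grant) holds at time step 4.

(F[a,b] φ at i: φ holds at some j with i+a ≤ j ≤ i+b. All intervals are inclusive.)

Holds

Check (¬ack ∧ grant) at each j in [4,8]:
  j=4: false
  j=5: false
  j=6: false
  j=7: true
  j=8: false
Found at j=7 → formula holds.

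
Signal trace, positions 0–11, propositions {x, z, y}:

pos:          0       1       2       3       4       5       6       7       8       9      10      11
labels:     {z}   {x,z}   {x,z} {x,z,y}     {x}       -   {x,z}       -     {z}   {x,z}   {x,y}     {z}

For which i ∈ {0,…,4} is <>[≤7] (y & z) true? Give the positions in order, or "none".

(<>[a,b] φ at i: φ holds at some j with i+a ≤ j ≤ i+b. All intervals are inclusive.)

Evaluate at each i in [0,4]:
  i=0: ✓ (witness j=3)
  i=1: ✓ (witness j=3)
  i=2: ✓ (witness j=3)
  i=3: ✓ (witness j=3)
  i=4: ✗ (none in [4,11])

0, 1, 2, 3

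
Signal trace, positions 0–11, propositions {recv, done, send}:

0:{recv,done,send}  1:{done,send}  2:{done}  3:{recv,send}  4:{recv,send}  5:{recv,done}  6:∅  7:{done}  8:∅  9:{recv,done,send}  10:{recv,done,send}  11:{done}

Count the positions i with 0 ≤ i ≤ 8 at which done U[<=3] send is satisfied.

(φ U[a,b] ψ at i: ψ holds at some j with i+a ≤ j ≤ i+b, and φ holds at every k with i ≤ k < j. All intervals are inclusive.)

Evaluate at each i in [0,8]:
  i=0: ✓ (rhs at j=0)
  i=1: ✓ (rhs at j=1)
  i=2: ✓ (rhs at j=3; lhs holds on [2,2])
  i=3: ✓ (rhs at j=3)
  i=4: ✓ (rhs at j=4)
  i=5: ✗ (no rhs in [5,8])
  i=6: ✗ (lhs fails at k=6 before rhs at j=9)
  i=7: ✗ (lhs fails at k=8 before rhs at j=9)
  i=8: ✗ (lhs fails at k=8 before rhs at j=9)
Positions where it holds: {0, 1, 2, 3, 4} → 5.

5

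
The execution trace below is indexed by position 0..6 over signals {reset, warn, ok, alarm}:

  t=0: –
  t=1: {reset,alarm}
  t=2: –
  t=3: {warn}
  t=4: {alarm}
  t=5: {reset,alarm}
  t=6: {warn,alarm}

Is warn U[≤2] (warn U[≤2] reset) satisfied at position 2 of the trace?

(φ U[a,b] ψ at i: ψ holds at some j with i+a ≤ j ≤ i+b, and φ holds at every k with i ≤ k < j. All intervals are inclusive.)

Does not hold

Need some j in [2,4] with (warn U[≤2] reset), and warn at every k in [2,j-1].
  j=2: (warn U[≤2] reset) — fails.
  j=3: (warn U[≤2] reset) — fails.
  j=4: (warn U[≤2] reset) — fails.
No j in the window works → until fails.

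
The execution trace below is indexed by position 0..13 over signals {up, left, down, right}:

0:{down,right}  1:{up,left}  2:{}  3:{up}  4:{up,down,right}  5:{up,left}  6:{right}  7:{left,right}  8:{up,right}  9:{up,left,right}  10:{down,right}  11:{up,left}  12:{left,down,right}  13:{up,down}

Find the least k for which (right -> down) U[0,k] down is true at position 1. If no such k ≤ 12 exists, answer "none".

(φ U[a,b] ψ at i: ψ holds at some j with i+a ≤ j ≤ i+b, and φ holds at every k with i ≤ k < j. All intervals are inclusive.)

3

Need earliest j ≥ 1 with down, and (right -> down) at every k in [1,j-1].
  j=1: rhs fails.
  j=2: rhs fails.
  j=3: rhs fails.
  j=4: rhs holds; lhs holds on [1,3]. k = 3.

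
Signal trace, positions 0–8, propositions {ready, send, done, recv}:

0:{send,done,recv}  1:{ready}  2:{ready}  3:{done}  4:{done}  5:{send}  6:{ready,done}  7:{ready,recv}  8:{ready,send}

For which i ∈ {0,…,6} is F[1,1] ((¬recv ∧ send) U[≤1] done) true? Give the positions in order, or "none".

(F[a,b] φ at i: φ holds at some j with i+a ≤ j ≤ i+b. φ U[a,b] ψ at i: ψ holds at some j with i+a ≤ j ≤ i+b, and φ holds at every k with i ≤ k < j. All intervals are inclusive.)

2, 3, 4, 5

Evaluate at each i in [0,6]:
  i=0: ✗ (none in [1,1])
  i=1: ✗ (none in [2,2])
  i=2: ✓ (witness j=3)
  i=3: ✓ (witness j=4)
  i=4: ✓ (witness j=5)
  i=5: ✓ (witness j=6)
  i=6: ✗ (none in [7,7])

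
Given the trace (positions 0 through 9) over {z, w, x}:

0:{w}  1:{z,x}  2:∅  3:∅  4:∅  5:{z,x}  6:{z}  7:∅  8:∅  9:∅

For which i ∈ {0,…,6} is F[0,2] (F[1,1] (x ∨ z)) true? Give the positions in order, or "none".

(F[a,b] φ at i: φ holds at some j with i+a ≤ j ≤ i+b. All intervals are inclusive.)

0, 2, 3, 4, 5

Evaluate at each i in [0,6]:
  i=0: ✓ (witness j=0)
  i=1: ✗ (none in [1,3])
  i=2: ✓ (witness j=4)
  i=3: ✓ (witness j=4)
  i=4: ✓ (witness j=4)
  i=5: ✓ (witness j=5)
  i=6: ✗ (none in [6,8])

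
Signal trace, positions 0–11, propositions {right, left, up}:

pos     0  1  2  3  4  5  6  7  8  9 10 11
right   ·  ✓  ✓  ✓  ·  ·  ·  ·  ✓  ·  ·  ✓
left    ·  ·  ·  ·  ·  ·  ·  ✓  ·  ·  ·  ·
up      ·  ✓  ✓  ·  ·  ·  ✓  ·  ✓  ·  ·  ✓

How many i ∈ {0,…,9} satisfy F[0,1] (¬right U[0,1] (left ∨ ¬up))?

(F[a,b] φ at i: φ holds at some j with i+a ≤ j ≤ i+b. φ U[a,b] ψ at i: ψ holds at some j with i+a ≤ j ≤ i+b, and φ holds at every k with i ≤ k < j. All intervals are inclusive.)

9

Evaluate at each i in [0,9]:
  i=0: ✓ (witness j=0)
  i=1: ✗ (none in [1,2])
  i=2: ✓ (witness j=3)
  i=3: ✓ (witness j=3)
  i=4: ✓ (witness j=4)
  i=5: ✓ (witness j=5)
  i=6: ✓ (witness j=6)
  i=7: ✓ (witness j=7)
  i=8: ✓ (witness j=9)
  i=9: ✓ (witness j=9)
Positions where it holds: {0, 2, 3, 4, 5, 6, 7, 8, 9} → 9.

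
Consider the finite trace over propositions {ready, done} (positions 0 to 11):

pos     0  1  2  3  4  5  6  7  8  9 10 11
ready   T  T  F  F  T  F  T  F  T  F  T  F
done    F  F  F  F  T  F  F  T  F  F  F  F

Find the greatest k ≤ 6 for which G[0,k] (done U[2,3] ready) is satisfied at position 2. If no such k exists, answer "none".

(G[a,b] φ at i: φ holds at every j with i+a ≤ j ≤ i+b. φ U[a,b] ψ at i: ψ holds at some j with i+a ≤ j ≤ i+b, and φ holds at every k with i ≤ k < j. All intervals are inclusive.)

(done U[2,3] ready) must hold from j=2 onward; find where it first fails.
  j=2: fails → no k works.

none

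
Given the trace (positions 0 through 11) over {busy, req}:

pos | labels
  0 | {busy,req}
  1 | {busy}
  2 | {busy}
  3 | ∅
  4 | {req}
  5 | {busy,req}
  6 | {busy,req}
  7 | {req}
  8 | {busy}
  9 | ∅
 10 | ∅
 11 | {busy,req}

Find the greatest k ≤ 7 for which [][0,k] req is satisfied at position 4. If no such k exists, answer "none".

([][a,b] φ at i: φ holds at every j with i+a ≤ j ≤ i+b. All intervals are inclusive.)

3

req must hold from j=4 onward; find where it first fails.
  j=4: holds
  j=5: holds
  j=6: holds
  j=7: holds
  j=8: fails
Holds on [4,7], so largest k = 3.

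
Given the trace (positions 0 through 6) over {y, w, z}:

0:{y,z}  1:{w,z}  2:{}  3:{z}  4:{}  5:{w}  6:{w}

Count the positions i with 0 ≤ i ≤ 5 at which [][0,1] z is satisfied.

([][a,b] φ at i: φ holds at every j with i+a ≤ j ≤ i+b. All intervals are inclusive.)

Evaluate at each i in [0,5]:
  i=0: ✓ (all of [0,1])
  i=1: ✗ (fails at j=2)
  i=2: ✗ (fails at j=2)
  i=3: ✗ (fails at j=4)
  i=4: ✗ (fails at j=4)
  i=5: ✗ (fails at j=5)
Positions where it holds: {0} → 1.

1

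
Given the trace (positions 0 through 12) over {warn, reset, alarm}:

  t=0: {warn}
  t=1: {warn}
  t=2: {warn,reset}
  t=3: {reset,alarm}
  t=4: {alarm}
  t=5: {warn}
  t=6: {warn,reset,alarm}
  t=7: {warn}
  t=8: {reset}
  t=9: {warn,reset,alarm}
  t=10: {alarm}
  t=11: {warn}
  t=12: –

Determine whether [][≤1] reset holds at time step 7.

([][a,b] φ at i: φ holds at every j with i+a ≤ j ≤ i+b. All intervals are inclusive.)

No

Check reset at every j in [7,8]:
  j=7: false
  j=8: true
Fails at j=7 → formula fails.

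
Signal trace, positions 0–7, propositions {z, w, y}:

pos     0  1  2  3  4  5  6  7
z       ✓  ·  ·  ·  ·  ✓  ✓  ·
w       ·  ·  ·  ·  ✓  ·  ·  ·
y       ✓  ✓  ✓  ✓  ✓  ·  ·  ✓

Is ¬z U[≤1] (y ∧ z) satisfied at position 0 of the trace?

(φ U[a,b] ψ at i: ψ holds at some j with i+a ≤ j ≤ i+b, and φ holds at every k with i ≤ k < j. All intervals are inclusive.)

True

Need some j in [0,1] with (y ∧ z), and ¬z at every k in [0,j-1].
  j=0: (y ∧ z) holds; no prefix to check → satisfied.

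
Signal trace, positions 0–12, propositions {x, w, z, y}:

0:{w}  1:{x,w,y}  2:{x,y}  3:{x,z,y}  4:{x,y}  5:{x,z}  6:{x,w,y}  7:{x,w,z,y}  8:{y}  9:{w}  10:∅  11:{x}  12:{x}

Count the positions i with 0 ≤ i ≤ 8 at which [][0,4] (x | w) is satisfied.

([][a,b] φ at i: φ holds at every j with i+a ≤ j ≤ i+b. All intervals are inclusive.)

4

Evaluate at each i in [0,8]:
  i=0: ✓ (all of [0,4])
  i=1: ✓ (all of [1,5])
  i=2: ✓ (all of [2,6])
  i=3: ✓ (all of [3,7])
  i=4: ✗ (fails at j=8)
  i=5: ✗ (fails at j=8)
  i=6: ✗ (fails at j=8)
  i=7: ✗ (fails at j=8)
  i=8: ✗ (fails at j=8)
Positions where it holds: {0, 1, 2, 3} → 4.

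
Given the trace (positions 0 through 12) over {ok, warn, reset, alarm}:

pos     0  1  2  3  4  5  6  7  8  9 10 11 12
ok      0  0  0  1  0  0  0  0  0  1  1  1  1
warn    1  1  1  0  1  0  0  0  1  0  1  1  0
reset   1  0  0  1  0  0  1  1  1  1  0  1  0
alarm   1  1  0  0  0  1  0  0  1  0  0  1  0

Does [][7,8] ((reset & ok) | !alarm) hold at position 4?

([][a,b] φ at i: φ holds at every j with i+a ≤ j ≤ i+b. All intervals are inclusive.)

Check ((reset & ok) | !alarm) at every j in [11,12]:
  j=11: true
  j=12: true
All positions satisfy it → formula holds.

Yes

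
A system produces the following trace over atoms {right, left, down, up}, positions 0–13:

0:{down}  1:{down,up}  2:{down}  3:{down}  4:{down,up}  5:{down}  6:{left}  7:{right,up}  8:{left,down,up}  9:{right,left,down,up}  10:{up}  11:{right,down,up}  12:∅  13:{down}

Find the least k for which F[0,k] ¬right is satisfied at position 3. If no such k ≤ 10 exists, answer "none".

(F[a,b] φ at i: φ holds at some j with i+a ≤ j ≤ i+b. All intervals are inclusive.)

0

Scan j = 3,4,… for ¬right:
  j=3: holds
First hit at j=3, so smallest k = 3-3 = 0.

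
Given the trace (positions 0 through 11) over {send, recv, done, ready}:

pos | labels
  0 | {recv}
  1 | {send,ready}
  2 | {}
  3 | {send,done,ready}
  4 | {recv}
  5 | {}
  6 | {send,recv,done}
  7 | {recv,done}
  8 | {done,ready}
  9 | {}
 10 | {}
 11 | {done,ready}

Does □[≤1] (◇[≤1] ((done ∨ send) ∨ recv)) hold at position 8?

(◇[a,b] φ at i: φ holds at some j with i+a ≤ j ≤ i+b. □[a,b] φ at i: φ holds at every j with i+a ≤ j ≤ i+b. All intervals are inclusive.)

No

Check ◇[≤1] ((done ∨ send) ∨ recv) at every j in [8,9]:
  j=8: holds (witness at 8)
  j=9: fails (none in [9,10])
Fails at j=9 → formula fails.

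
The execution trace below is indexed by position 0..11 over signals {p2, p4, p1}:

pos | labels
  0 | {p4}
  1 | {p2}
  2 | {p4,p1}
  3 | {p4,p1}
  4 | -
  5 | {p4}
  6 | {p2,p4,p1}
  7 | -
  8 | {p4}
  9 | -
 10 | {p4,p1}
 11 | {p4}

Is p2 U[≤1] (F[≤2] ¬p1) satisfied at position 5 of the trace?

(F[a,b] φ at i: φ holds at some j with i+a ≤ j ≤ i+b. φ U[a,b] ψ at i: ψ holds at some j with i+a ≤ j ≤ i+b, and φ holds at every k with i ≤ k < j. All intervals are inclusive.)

Need some j in [5,6] with F[≤2] ¬p1, and p2 at every k in [5,j-1].
  j=5: F[≤2] ¬p1 holds; no prefix to check → satisfied.

True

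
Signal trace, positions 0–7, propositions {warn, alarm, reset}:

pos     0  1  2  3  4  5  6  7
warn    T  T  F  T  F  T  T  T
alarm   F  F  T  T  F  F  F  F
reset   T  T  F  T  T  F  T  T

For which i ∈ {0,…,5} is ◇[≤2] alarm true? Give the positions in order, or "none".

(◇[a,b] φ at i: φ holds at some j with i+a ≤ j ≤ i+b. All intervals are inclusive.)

Evaluate at each i in [0,5]:
  i=0: ✓ (witness j=2)
  i=1: ✓ (witness j=2)
  i=2: ✓ (witness j=2)
  i=3: ✓ (witness j=3)
  i=4: ✗ (none in [4,6])
  i=5: ✗ (none in [5,7])

0, 1, 2, 3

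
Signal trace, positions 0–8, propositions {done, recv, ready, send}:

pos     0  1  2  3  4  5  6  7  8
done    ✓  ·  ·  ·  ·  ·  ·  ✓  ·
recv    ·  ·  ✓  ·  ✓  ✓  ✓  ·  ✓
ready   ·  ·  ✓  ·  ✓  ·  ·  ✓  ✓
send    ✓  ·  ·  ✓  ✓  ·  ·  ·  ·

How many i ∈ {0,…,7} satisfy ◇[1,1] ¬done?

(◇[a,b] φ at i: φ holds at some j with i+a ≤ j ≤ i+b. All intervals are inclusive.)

Evaluate at each i in [0,7]:
  i=0: ✓ (witness j=1)
  i=1: ✓ (witness j=2)
  i=2: ✓ (witness j=3)
  i=3: ✓ (witness j=4)
  i=4: ✓ (witness j=5)
  i=5: ✓ (witness j=6)
  i=6: ✗ (none in [7,7])
  i=7: ✓ (witness j=8)
Positions where it holds: {0, 1, 2, 3, 4, 5, 7} → 7.

7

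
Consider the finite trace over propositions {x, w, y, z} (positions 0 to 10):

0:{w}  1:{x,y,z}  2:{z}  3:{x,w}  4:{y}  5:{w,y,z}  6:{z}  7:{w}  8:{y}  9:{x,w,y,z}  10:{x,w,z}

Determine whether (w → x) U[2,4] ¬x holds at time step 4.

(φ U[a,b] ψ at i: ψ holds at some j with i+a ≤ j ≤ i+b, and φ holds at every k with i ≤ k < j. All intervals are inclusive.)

Need some j in [6,8] with ¬x, and (w → x) at every k in [4,j-1].
  j=6: ¬x holds, but (w → x) fails at k=5 → not this j.
  j=7: ¬x holds, but (w → x) fails at k=5 → not this j.
  j=8: ¬x holds, but (w → x) fails at k=5 → not this j.
No j in the window works → until fails.

Does not hold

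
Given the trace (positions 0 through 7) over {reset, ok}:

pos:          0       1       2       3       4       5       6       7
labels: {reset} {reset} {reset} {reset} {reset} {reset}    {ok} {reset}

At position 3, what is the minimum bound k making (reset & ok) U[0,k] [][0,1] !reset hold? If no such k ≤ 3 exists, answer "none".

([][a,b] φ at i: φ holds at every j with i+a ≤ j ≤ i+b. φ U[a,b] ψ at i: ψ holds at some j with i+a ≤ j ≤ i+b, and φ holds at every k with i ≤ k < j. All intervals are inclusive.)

Need earliest j ≥ 3 with [][0,1] !reset, and (reset & ok) at every k in [3,j-1].
  j=3: rhs fails.
  j=4: rhs fails.
  j=5: rhs fails.
  j=6: rhs fails.
No witness within the range → none.

none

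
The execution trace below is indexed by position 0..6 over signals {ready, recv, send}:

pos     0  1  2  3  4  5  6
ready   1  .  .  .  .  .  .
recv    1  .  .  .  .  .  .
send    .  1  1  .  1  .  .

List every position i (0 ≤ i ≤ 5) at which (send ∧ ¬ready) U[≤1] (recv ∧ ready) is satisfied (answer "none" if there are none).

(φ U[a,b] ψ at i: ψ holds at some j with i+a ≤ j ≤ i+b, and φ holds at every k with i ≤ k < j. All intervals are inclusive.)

0

Evaluate at each i in [0,5]:
  i=0: ✓ (rhs at j=0)
  i=1: ✗ (no rhs in [1,2])
  i=2: ✗ (no rhs in [2,3])
  i=3: ✗ (no rhs in [3,4])
  i=4: ✗ (no rhs in [4,5])
  i=5: ✗ (no rhs in [5,6])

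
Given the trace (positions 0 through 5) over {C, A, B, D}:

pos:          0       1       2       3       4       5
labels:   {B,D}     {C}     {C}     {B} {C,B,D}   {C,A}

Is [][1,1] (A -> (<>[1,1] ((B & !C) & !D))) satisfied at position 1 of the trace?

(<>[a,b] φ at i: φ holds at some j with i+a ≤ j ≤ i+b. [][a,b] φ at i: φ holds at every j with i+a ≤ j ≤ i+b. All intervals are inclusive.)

Yes

Check (A -> (<>[1,1] ((B & !C) & !D))) at every j in [2,2]:
  j=2: antecedent false → ✓
All positions satisfy it → formula holds.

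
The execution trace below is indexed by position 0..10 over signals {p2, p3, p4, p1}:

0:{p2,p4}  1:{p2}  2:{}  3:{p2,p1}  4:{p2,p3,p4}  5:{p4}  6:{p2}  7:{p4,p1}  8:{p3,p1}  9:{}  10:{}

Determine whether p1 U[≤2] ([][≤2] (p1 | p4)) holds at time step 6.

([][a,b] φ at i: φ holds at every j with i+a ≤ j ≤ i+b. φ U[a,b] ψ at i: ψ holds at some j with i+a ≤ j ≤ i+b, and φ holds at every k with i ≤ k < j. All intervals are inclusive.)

False

Need some j in [6,8] with [][≤2] (p1 | p4), and p1 at every k in [6,j-1].
  j=6: [][≤2] (p1 | p4) — fails at 6.
  j=7: [][≤2] (p1 | p4) — fails at 9.
  j=8: [][≤2] (p1 | p4) — fails at 9.
No j in the window works → until fails.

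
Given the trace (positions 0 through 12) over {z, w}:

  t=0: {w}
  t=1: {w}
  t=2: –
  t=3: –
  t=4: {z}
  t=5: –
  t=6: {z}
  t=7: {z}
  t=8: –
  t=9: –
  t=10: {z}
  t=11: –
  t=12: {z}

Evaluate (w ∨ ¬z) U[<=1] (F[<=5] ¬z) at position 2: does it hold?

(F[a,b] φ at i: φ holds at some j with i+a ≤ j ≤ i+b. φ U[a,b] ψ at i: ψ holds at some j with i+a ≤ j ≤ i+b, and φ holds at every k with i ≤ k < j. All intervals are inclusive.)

Yes

Need some j in [2,3] with F[<=5] ¬z, and (w ∨ ¬z) at every k in [2,j-1].
  j=2: F[<=5] ¬z holds; no prefix to check → satisfied.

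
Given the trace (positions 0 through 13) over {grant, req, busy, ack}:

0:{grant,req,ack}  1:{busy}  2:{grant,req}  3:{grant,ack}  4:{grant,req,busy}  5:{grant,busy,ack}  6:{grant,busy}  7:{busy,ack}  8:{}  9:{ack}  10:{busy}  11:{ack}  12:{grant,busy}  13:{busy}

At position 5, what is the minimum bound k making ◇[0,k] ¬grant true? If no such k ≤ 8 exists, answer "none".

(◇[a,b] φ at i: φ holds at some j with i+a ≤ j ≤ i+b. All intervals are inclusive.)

Scan j = 5,6,… for ¬grant:
  j=5: fails
  j=6: fails
  j=7: holds
First hit at j=7, so smallest k = 7-5 = 2.

2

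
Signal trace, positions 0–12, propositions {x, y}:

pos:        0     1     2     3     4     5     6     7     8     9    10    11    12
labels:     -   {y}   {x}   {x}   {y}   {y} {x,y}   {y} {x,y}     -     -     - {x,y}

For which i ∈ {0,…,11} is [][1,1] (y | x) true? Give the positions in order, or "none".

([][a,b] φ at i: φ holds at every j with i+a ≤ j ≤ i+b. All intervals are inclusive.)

0, 1, 2, 3, 4, 5, 6, 7, 11

Evaluate at each i in [0,11]:
  i=0: ✓ (all of [1,1])
  i=1: ✓ (all of [2,2])
  i=2: ✓ (all of [3,3])
  i=3: ✓ (all of [4,4])
  i=4: ✓ (all of [5,5])
  i=5: ✓ (all of [6,6])
  i=6: ✓ (all of [7,7])
  i=7: ✓ (all of [8,8])
  i=8: ✗ (fails at j=9)
  i=9: ✗ (fails at j=10)
  i=10: ✗ (fails at j=11)
  i=11: ✓ (all of [12,12])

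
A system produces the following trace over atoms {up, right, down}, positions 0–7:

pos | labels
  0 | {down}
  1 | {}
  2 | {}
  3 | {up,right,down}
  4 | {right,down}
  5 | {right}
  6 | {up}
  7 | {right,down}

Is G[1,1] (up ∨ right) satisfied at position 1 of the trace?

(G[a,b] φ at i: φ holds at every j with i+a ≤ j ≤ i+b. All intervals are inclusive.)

False

Check (up ∨ right) at every j in [2,2]:
  j=2: false
Fails at j=2 → formula fails.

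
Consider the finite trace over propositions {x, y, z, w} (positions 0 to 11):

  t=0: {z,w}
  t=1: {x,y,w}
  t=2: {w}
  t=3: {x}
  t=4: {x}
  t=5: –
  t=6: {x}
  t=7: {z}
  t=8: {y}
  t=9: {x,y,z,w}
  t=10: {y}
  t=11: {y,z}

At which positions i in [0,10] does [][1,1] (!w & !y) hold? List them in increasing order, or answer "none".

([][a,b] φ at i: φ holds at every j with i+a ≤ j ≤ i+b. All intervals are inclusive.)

2, 3, 4, 5, 6

Evaluate at each i in [0,10]:
  i=0: ✗ (fails at j=1)
  i=1: ✗ (fails at j=2)
  i=2: ✓ (all of [3,3])
  i=3: ✓ (all of [4,4])
  i=4: ✓ (all of [5,5])
  i=5: ✓ (all of [6,6])
  i=6: ✓ (all of [7,7])
  i=7: ✗ (fails at j=8)
  i=8: ✗ (fails at j=9)
  i=9: ✗ (fails at j=10)
  i=10: ✗ (fails at j=11)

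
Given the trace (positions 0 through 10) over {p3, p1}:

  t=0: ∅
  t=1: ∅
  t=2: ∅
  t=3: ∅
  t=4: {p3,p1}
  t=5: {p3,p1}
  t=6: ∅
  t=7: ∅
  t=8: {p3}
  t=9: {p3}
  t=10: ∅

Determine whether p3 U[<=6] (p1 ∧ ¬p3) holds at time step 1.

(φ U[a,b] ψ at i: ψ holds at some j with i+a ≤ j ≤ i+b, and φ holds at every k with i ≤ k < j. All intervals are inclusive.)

Need some j in [1,7] with (p1 ∧ ¬p3), and p3 at every k in [1,j-1].
  j=1: (p1 ∧ ¬p3) false.
  j=2: (p1 ∧ ¬p3) false.
  j=3: (p1 ∧ ¬p3) false.
  j=4: (p1 ∧ ¬p3) false.
  j=5: (p1 ∧ ¬p3) false.
  j=6: (p1 ∧ ¬p3) false.
  j=7: (p1 ∧ ¬p3) false.
No j in the window works → until fails.

No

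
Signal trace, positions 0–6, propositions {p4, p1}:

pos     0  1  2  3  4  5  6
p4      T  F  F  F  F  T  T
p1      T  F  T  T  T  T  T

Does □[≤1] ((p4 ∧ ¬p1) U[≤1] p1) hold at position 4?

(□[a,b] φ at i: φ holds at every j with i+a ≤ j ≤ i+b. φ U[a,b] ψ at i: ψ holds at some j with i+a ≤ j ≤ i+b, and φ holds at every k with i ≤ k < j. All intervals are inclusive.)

Check ((p4 ∧ ¬p1) U[≤1] p1) at every j in [4,5]:
  j=4: holds
  j=5: holds
All positions satisfy it → formula holds.

True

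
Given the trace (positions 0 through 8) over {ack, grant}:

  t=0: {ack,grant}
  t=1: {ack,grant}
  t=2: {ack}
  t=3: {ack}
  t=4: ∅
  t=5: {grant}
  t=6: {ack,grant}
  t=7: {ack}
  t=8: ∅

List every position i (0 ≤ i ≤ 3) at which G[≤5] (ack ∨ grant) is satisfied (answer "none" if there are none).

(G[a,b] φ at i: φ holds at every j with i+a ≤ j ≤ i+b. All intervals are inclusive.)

none

Evaluate at each i in [0,3]:
  i=0: ✗ (fails at j=4)
  i=1: ✗ (fails at j=4)
  i=2: ✗ (fails at j=4)
  i=3: ✗ (fails at j=4)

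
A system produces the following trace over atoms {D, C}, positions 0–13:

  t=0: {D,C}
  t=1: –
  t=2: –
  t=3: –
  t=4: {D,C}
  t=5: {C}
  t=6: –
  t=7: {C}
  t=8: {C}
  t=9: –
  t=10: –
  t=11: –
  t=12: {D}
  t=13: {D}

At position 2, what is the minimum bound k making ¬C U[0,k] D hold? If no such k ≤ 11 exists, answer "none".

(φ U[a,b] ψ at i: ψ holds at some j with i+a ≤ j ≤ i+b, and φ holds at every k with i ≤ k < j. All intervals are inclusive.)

Need earliest j ≥ 2 with D, and ¬C at every k in [2,j-1].
  j=2: rhs fails.
  j=3: rhs fails.
  j=4: rhs holds; lhs holds on [2,3]. k = 2.

2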